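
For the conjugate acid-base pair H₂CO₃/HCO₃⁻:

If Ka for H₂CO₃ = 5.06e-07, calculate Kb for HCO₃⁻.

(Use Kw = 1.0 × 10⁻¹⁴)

For a conjugate pair Ka × Kb = Kw, so Kb = Kw/Ka = 1.0 × 10⁻¹⁴ / 5.06e-07 = 1.98e-08.

K_b = 1.98e-08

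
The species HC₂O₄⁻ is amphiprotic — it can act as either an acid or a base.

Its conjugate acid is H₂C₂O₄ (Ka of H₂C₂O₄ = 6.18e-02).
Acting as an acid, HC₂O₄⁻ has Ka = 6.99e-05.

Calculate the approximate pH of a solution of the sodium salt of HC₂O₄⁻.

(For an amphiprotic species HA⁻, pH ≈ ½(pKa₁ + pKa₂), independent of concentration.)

pKa₁ = -log(6.18e-02) = 1.21; pKa₂ = -log(6.99e-05) = 4.16. For an amphiprotic species, pH ≈ ½(pKa₁ + pKa₂) = ½(1.21 + 4.16) = 2.68.

pH = 2.68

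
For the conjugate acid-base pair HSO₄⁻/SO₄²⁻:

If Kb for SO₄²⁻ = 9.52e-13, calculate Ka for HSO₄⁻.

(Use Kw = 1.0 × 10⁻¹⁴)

For a conjugate pair Ka × Kb = Kw, so Ka = Kw/Kb = 1.0 × 10⁻¹⁴ / 9.52e-13 = 1.05e-02.

K_a = 1.05e-02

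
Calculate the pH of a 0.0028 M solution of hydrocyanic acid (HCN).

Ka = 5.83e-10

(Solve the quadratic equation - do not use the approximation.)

x² + Ka×x - Ka×C = 0. Using quadratic formula: [H⁺] = 1.2774e-06

pH = 5.89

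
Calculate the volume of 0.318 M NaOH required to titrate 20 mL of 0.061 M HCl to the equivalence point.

At equivalence: moles acid = moles base. moles HCl = 0.061 × 20/1000 = 0.00122 mol. V_base = moles / 0.318 × 1000 = 3.8 mL.

V_{base} = 3.8 mL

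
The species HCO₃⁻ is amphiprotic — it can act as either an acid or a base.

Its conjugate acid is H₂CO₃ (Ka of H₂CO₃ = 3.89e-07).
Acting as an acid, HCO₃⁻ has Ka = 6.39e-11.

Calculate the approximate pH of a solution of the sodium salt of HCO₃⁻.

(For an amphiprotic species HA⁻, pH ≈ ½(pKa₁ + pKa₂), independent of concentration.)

pKa₁ = -log(3.89e-07) = 6.41; pKa₂ = -log(6.39e-11) = 10.19. For an amphiprotic species, pH ≈ ½(pKa₁ + pKa₂) = ½(6.41 + 10.19) = 8.30.

pH = 8.30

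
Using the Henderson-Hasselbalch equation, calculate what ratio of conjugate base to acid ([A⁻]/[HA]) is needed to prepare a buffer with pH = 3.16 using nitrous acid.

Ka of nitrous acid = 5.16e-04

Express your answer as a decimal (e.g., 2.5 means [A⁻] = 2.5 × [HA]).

pKa = -log(5.16e-04) = 3.2874. pH = pKa + log([A⁻]/[HA]), so log([A⁻]/[HA]) = pH − pKa = 3.16 − 3.2874 = -0.1274. [A⁻]/[HA] = 10^(-0.1274) = 0.746

[A⁻]/[HA] = 0.746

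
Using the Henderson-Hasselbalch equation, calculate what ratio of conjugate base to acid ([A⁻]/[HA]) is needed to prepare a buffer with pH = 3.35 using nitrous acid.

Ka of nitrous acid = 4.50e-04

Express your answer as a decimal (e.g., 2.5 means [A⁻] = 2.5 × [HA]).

pKa = -log(4.50e-04) = 3.3468. pH = pKa + log([A⁻]/[HA]), so log([A⁻]/[HA]) = pH − pKa = 3.35 − 3.3468 = 0.0032. [A⁻]/[HA] = 10^(0.0032) = 1.01

[A⁻]/[HA] = 1.01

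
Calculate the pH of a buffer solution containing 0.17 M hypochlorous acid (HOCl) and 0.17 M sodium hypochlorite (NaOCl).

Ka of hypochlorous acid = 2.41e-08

pKa = -log(2.41e-08) = 7.62. pH = pKa + log([A⁻]/[HA]) = 7.62 + log(0.17/0.17)

pH = 7.62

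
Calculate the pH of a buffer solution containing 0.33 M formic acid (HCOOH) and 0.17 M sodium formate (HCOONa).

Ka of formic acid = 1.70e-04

pKa = -log(1.70e-04) = 3.77. pH = pKa + log([A⁻]/[HA]) = 3.77 + log(0.17/0.33)

pH = 3.48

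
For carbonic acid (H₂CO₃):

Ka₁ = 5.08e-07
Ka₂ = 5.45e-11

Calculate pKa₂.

pKa₂ = -log(Ka₂) = -log(5.45e-11) = 10.26.

pK_{a2} = 10.26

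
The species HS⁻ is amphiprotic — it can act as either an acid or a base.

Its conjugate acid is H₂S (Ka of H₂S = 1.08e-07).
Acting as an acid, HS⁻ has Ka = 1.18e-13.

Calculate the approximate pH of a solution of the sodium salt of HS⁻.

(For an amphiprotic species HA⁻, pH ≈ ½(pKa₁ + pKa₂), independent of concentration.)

pKa₁ = -log(1.08e-07) = 6.97; pKa₂ = -log(1.18e-13) = 12.93. For an amphiprotic species, pH ≈ ½(pKa₁ + pKa₂) = ½(6.97 + 12.93) = 9.95.

pH = 9.95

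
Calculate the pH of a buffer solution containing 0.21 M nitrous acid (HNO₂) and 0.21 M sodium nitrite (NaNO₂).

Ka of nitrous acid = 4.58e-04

pKa = -log(4.58e-04) = 3.34. pH = pKa + log([A⁻]/[HA]) = 3.34 + log(0.21/0.21)

pH = 3.34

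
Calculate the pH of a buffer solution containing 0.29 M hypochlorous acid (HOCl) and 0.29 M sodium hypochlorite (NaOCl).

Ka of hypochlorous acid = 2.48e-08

pKa = -log(2.48e-08) = 7.61. pH = pKa + log([A⁻]/[HA]) = 7.61 + log(0.29/0.29)

pH = 7.61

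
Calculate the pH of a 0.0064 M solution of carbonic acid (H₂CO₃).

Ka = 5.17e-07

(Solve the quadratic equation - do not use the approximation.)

x² + Ka×x - Ka×C = 0. Using quadratic formula: [H⁺] = 5.7264e-05

pH = 4.24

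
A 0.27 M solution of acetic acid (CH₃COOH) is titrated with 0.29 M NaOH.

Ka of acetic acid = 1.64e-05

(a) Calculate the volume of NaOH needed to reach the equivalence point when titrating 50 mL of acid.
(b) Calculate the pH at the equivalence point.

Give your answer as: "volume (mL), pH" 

moles acid = 0.27 × 50/1000 = 0.0135 mol; V_base = moles/0.29 × 1000 = 46.6 mL. At equivalence only the conjugate base is present: [A⁻] = 0.0135/0.097 = 1.3982e-01 M. Kb = Kw/Ka = 6.10e-10; [OH⁻] = √(Kb × [A⁻]) = 9.2335e-06; pOH = 5.03; pH = 14 - pOH = 8.97.

V = 46.6 mL, pH = 8.97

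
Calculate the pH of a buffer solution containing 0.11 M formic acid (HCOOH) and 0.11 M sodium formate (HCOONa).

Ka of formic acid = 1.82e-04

pKa = -log(1.82e-04) = 3.74. pH = pKa + log([A⁻]/[HA]) = 3.74 + log(0.11/0.11)

pH = 3.74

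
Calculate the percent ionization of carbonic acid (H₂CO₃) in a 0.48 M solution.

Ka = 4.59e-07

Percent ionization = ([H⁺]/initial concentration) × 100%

Using Ka equilibrium: x² + Ka×x - Ka×C = 0. Solving: [H⁺] = 4.6915e-04. Percent = (4.6915e-04/0.48) × 100

Percent ionization = 0.0977%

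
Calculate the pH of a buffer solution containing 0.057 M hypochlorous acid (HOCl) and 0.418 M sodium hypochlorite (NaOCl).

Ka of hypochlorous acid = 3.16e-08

pKa = -log(3.16e-08) = 7.50. pH = pKa + log([A⁻]/[HA]) = 7.50 + log(0.418/0.057)

pH = 8.37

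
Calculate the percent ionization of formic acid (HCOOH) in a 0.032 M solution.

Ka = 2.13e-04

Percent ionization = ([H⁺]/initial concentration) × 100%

Using Ka equilibrium: x² + Ka×x - Ka×C = 0. Solving: [H⁺] = 2.5064e-03. Percent = (2.5064e-03/0.032) × 100

Percent ionization = 7.83%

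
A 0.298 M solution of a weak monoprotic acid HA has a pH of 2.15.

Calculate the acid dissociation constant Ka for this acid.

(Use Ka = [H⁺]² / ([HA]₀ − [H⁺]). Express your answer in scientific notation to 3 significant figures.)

[H⁺] = 10^(−pH) = 10^(−2.15) = 7.079e-03 M. For HA ⇌ H⁺ + A⁻, Ka = [H⁺][A⁻]/[HA] = [H⁺]² / ([HA]₀ − [H⁺]) = (7.079e-03)² / (0.298 − 7.079e-03) = 1.72e-04.

K_a = 1.72e-04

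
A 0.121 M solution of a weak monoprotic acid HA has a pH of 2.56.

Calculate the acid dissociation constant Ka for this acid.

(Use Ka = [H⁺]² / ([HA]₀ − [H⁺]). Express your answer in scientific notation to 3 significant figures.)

[H⁺] = 10^(−pH) = 10^(−2.56) = 2.754e-03 M. For HA ⇌ H⁺ + A⁻, Ka = [H⁺][A⁻]/[HA] = [H⁺]² / ([HA]₀ − [H⁺]) = (2.754e-03)² / (0.121 − 2.754e-03) = 6.42e-05.

K_a = 6.42e-05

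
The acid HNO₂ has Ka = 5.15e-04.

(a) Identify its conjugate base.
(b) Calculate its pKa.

(a) The conjugate base is formed by removing one H⁺ from HNO₂, giving NO₂⁻. (b) pKa = -log(Ka) = -log(5.15e-04) = 3.29.

Conjugate base: NO₂⁻; pK_a = 3.29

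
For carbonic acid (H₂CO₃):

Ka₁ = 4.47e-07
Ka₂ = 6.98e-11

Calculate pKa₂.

pKa₂ = -log(Ka₂) = -log(6.98e-11) = 10.16.

pK_{a2} = 10.16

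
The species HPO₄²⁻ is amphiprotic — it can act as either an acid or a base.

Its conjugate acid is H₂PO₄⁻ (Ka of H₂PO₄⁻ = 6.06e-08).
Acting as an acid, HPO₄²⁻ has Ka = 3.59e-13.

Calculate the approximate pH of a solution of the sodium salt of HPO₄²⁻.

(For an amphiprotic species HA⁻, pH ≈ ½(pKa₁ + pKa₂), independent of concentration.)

pKa₁ = -log(6.06e-08) = 7.22; pKa₂ = -log(3.59e-13) = 12.44. For an amphiprotic species, pH ≈ ½(pKa₁ + pKa₂) = ½(7.22 + 12.44) = 9.83.

pH = 9.83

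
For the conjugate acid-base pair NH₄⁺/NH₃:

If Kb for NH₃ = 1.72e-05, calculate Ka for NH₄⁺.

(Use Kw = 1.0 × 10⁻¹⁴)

For a conjugate pair Ka × Kb = Kw, so Ka = Kw/Kb = 1.0 × 10⁻¹⁴ / 1.72e-05 = 5.81e-10.

K_a = 5.81e-10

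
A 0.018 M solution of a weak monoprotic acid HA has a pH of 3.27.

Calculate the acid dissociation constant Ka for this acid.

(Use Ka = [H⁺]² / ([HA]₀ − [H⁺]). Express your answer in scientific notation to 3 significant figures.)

[H⁺] = 10^(−pH) = 10^(−3.27) = 5.370e-04 M. For HA ⇌ H⁺ + A⁻, Ka = [H⁺][A⁻]/[HA] = [H⁺]² / ([HA]₀ − [H⁺]) = (5.370e-04)² / (0.018 − 5.370e-04) = 1.65e-05.

K_a = 1.65e-05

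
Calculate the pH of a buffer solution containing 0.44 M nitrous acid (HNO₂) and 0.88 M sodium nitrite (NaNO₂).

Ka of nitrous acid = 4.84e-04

pKa = -log(4.84e-04) = 3.32. pH = pKa + log([A⁻]/[HA]) = 3.32 + log(0.88/0.44)

pH = 3.62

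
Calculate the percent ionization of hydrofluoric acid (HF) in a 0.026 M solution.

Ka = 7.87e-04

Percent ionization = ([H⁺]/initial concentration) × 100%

Using Ka equilibrium: x² + Ka×x - Ka×C = 0. Solving: [H⁺] = 4.1471e-03. Percent = (4.1471e-03/0.026) × 100

Percent ionization = 16%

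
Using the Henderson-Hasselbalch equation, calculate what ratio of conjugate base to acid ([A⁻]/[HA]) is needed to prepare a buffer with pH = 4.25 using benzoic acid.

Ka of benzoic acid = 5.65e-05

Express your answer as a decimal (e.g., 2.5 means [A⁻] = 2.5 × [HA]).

pKa = -log(5.65e-05) = 4.2480. pH = pKa + log([A⁻]/[HA]), so log([A⁻]/[HA]) = pH − pKa = 4.25 − 4.2480 = 0.0020. [A⁻]/[HA] = 10^(0.0020) = 1.00

[A⁻]/[HA] = 1.00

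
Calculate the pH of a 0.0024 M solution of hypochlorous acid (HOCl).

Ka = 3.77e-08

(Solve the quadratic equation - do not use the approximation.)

x² + Ka×x - Ka×C = 0. Using quadratic formula: [H⁺] = 9.4933e-06

pH = 5.02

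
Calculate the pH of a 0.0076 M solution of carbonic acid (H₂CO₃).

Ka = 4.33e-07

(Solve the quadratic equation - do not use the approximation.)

x² + Ka×x - Ka×C = 0. Using quadratic formula: [H⁺] = 5.7149e-05

pH = 4.24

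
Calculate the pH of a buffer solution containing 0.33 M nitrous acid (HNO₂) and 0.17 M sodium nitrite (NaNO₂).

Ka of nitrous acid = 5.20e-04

pKa = -log(5.20e-04) = 3.28. pH = pKa + log([A⁻]/[HA]) = 3.28 + log(0.17/0.33)

pH = 3.00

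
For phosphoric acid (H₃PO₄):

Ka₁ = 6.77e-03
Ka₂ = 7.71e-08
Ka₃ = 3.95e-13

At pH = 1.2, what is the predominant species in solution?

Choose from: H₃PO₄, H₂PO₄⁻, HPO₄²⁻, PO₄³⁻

pKa₁ = 2.17, pKa₂ = 7.11, pKa₃ = 12.40. For a polyprotic acid the predominant species crosses at each pKa: below pKa_n the protonated form dominates, above it the deprotonated form does. At pH = 1.2, the predominant species is H₃PO₄.

H₃PO₄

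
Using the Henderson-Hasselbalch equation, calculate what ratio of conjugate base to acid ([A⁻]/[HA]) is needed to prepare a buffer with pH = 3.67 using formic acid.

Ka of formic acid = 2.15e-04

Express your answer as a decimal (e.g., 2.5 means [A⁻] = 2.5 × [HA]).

pKa = -log(2.15e-04) = 3.6676. pH = pKa + log([A⁻]/[HA]), so log([A⁻]/[HA]) = pH − pKa = 3.67 − 3.6676 = 0.0024. [A⁻]/[HA] = 10^(0.0024) = 1.01

[A⁻]/[HA] = 1.01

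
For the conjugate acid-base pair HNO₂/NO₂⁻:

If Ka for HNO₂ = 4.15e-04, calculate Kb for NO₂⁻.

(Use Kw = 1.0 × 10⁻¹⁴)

For a conjugate pair Ka × Kb = Kw, so Kb = Kw/Ka = 1.0 × 10⁻¹⁴ / 4.15e-04 = 2.41e-11.

K_b = 2.41e-11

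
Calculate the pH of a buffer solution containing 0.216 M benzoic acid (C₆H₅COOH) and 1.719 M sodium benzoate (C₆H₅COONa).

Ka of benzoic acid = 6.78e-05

pKa = -log(6.78e-05) = 4.17. pH = pKa + log([A⁻]/[HA]) = 4.17 + log(1.719/0.216)

pH = 5.07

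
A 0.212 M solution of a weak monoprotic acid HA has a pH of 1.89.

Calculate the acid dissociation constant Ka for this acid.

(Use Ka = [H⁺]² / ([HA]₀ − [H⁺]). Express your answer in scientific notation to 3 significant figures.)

[H⁺] = 10^(−pH) = 10^(−1.89) = 1.288e-02 M. For HA ⇌ H⁺ + A⁻, Ka = [H⁺][A⁻]/[HA] = [H⁺]² / ([HA]₀ − [H⁺]) = (1.288e-02)² / (0.212 − 1.288e-02) = 8.33e-04.

K_a = 8.33e-04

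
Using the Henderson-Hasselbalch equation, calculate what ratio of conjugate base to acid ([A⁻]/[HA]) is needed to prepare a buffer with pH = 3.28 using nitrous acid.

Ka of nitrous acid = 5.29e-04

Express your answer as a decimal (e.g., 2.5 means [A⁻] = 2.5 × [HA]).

pKa = -log(5.29e-04) = 3.2765. pH = pKa + log([A⁻]/[HA]), so log([A⁻]/[HA]) = pH − pKa = 3.28 − 3.2765 = 0.0035. [A⁻]/[HA] = 10^(0.0035) = 1.01

[A⁻]/[HA] = 1.01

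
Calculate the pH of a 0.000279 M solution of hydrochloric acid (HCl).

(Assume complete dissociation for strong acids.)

[H⁺] = 0.000279 M for strong acid. pH = -log[H⁺] = -log(0.000279)

pH = 3.55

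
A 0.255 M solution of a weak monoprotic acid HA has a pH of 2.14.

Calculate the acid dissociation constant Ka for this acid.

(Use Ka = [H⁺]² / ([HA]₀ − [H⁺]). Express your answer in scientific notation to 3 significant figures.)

[H⁺] = 10^(−pH) = 10^(−2.14) = 7.244e-03 M. For HA ⇌ H⁺ + A⁻, Ka = [H⁺][A⁻]/[HA] = [H⁺]² / ([HA]₀ − [H⁺]) = (7.244e-03)² / (0.255 − 7.244e-03) = 2.12e-04.

K_a = 2.12e-04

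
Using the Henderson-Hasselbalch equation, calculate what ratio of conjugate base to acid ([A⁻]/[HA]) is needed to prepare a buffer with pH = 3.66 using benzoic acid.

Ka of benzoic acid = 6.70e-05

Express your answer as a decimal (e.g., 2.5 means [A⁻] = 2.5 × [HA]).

pKa = -log(6.70e-05) = 4.1739. pH = pKa + log([A⁻]/[HA]), so log([A⁻]/[HA]) = pH − pKa = 3.66 − 4.1739 = -0.5139. [A⁻]/[HA] = 10^(-0.5139) = 0.306

[A⁻]/[HA] = 0.306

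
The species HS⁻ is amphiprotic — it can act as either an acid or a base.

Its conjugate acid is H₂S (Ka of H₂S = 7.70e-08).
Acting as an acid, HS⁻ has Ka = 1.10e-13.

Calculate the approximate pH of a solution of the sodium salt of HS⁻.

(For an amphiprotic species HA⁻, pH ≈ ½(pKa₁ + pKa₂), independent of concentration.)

pKa₁ = -log(7.70e-08) = 7.11; pKa₂ = -log(1.10e-13) = 12.96. For an amphiprotic species, pH ≈ ½(pKa₁ + pKa₂) = ½(7.11 + 12.96) = 10.04.

pH = 10.04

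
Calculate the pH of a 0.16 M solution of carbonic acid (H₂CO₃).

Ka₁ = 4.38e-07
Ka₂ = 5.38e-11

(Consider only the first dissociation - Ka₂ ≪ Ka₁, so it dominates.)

First dissociation dominates. From Ka₁ = [H⁺][HA⁻]/[H₂A], x² + Ka₁·x − Ka₁·C = 0 with C = 0.16 M and Ka₁ = 4.38e-07. Solving: [H⁺] = (−Ka₁ + √(Ka₁² + 4·Ka₁·C)) / 2 = 2.6451e-04 M. pH = -log(2.6451e-04) = 3.58.

pH = 3.58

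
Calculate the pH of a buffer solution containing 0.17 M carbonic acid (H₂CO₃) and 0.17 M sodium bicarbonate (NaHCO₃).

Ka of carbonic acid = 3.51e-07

pKa = -log(3.51e-07) = 6.45. pH = pKa + log([A⁻]/[HA]) = 6.45 + log(0.17/0.17)

pH = 6.45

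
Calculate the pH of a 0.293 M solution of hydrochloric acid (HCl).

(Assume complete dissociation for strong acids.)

[H⁺] = 0.293 M for strong acid. pH = -log[H⁺] = -log(0.293)

pH = 0.53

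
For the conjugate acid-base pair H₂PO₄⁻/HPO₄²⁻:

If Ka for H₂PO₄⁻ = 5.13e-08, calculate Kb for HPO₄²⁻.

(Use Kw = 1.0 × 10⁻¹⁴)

For a conjugate pair Ka × Kb = Kw, so Kb = Kw/Ka = 1.0 × 10⁻¹⁴ / 5.13e-08 = 1.95e-07.

K_b = 1.95e-07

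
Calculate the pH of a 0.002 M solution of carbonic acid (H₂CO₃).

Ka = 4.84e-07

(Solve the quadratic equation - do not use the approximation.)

x² + Ka×x - Ka×C = 0. Using quadratic formula: [H⁺] = 3.0872e-05

pH = 4.51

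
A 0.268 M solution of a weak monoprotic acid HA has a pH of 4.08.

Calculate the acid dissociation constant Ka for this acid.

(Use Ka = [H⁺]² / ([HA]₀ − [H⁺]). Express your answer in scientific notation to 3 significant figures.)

[H⁺] = 10^(−pH) = 10^(−4.08) = 8.318e-05 M. For HA ⇌ H⁺ + A⁻, Ka = [H⁺][A⁻]/[HA] = [H⁺]² / ([HA]₀ − [H⁺]) = (8.318e-05)² / (0.268 − 8.318e-05) = 2.58e-08.

K_a = 2.58e-08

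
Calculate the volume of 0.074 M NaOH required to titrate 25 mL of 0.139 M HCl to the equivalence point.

At equivalence: moles acid = moles base. moles HCl = 0.139 × 25/1000 = 0.003475 mol. V_base = moles / 0.074 × 1000 = 47.0 mL.

V_{base} = 47.0 mL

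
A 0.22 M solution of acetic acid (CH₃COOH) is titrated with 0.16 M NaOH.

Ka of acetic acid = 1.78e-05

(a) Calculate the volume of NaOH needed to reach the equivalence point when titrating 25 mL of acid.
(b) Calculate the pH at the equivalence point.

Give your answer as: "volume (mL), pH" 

moles acid = 0.22 × 25/1000 = 0.0055 mol; V_base = moles/0.16 × 1000 = 34.4 mL. At equivalence only the conjugate base is present: [A⁻] = 0.0055/0.059 = 9.2632e-02 M. Kb = Kw/Ka = 5.62e-10; [OH⁻] = √(Kb × [A⁻]) = 7.2139e-06; pOH = 5.14; pH = 14 - pOH = 8.86.

V = 34.4 mL, pH = 8.86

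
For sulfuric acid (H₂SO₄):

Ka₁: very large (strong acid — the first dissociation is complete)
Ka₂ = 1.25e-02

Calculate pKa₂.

pKa₂ = -log(Ka₂) = -log(1.25e-02) = 1.90.

pK_{a2} = 1.90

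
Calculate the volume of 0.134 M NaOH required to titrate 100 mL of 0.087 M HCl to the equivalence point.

At equivalence: moles acid = moles base. moles HCl = 0.087 × 100/1000 = 0.0087 mol. V_base = moles / 0.134 × 1000 = 64.9 mL.

V_{base} = 64.9 mL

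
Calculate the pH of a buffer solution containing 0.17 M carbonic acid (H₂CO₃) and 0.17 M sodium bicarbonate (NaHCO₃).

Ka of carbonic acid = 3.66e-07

pKa = -log(3.66e-07) = 6.44. pH = pKa + log([A⁻]/[HA]) = 6.44 + log(0.17/0.17)

pH = 6.44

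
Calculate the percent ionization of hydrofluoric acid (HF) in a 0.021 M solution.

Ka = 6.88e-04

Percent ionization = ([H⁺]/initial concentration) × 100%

Using Ka equilibrium: x² + Ka×x - Ka×C = 0. Solving: [H⁺] = 3.4726e-03. Percent = (3.4726e-03/0.021) × 100

Percent ionization = 16.5%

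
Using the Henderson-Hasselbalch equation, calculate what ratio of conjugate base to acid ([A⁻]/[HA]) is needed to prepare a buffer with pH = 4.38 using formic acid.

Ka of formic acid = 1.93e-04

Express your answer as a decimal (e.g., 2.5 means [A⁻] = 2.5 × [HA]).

pKa = -log(1.93e-04) = 3.7144. pH = pKa + log([A⁻]/[HA]), so log([A⁻]/[HA]) = pH − pKa = 4.38 − 3.7144 = 0.6656. [A⁻]/[HA] = 10^(0.6656) = 4.63

[A⁻]/[HA] = 4.63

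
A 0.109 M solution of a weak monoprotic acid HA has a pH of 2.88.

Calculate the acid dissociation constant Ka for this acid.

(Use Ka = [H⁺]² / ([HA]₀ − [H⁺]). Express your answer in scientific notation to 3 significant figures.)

[H⁺] = 10^(−pH) = 10^(−2.88) = 1.318e-03 M. For HA ⇌ H⁺ + A⁻, Ka = [H⁺][A⁻]/[HA] = [H⁺]² / ([HA]₀ − [H⁺]) = (1.318e-03)² / (0.109 − 1.318e-03) = 1.61e-05.

K_a = 1.61e-05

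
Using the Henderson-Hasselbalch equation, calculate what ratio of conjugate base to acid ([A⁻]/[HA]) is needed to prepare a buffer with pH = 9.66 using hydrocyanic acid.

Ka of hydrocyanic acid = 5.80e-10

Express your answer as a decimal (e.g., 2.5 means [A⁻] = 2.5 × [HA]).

pKa = -log(5.80e-10) = 9.2366. pH = pKa + log([A⁻]/[HA]), so log([A⁻]/[HA]) = pH − pKa = 9.66 − 9.2366 = 0.4234. [A⁻]/[HA] = 10^(0.4234) = 2.65

[A⁻]/[HA] = 2.65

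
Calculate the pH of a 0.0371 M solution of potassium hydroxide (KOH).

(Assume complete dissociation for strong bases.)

[OH⁻] = 0.0371 M for strong base. pOH = -log[OH⁻] = 1.43, pH = 14 - pOH

pH = 12.57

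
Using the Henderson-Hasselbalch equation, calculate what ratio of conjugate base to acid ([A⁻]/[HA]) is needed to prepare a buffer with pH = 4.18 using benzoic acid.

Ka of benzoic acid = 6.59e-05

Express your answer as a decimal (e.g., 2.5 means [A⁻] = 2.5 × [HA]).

pKa = -log(6.59e-05) = 4.1811. pH = pKa + log([A⁻]/[HA]), so log([A⁻]/[HA]) = pH − pKa = 4.18 − 4.1811 = -0.0011. [A⁻]/[HA] = 10^(-0.0011) = 0.997

[A⁻]/[HA] = 0.997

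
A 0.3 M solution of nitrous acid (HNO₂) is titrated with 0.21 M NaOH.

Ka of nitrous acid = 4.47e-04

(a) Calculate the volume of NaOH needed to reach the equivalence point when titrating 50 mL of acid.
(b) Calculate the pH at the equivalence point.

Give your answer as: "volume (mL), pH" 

moles acid = 0.3 × 50/1000 = 0.015 mol; V_base = moles/0.21 × 1000 = 71.4 mL. At equivalence only the conjugate base is present: [A⁻] = 0.015/0.121 = 1.2353e-01 M. Kb = Kw/Ka = 2.24e-11; [OH⁻] = √(Kb × [A⁻]) = 1.6624e-06; pOH = 5.78; pH = 14 - pOH = 8.22.

V = 71.4 mL, pH = 8.22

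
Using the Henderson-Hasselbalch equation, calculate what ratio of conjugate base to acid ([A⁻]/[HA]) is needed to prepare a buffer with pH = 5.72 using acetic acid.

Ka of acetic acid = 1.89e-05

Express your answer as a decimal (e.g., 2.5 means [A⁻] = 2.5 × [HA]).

pKa = -log(1.89e-05) = 4.7235. pH = pKa + log([A⁻]/[HA]), so log([A⁻]/[HA]) = pH − pKa = 5.72 − 4.7235 = 0.9965. [A⁻]/[HA] = 10^(0.9965) = 9.92

[A⁻]/[HA] = 9.92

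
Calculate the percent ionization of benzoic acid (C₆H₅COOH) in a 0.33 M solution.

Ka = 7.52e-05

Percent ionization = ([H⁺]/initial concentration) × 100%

Using Ka equilibrium: x² + Ka×x - Ka×C = 0. Solving: [H⁺] = 4.9441e-03. Percent = (4.9441e-03/0.33) × 100

Percent ionization = 1.5%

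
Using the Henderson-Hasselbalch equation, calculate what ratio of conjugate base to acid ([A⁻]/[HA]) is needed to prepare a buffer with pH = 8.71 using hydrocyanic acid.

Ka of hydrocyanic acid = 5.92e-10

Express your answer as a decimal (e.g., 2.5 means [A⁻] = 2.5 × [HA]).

pKa = -log(5.92e-10) = 9.2277. pH = pKa + log([A⁻]/[HA]), so log([A⁻]/[HA]) = pH − pKa = 8.71 − 9.2277 = -0.5177. [A⁻]/[HA] = 10^(-0.5177) = 0.304

[A⁻]/[HA] = 0.304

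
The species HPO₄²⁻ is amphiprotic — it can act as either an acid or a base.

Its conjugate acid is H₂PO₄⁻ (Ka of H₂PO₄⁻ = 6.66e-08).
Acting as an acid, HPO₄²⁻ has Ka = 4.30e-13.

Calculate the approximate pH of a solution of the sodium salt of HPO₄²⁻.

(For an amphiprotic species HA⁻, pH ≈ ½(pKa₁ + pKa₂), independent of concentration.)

pKa₁ = -log(6.66e-08) = 7.18; pKa₂ = -log(4.30e-13) = 12.37. For an amphiprotic species, pH ≈ ½(pKa₁ + pKa₂) = ½(7.18 + 12.37) = 9.77.

pH = 9.77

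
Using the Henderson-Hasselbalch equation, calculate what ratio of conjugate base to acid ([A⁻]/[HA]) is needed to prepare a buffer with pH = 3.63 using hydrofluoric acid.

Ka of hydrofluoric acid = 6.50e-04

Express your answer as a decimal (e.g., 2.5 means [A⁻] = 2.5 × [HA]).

pKa = -log(6.50e-04) = 3.1871. pH = pKa + log([A⁻]/[HA]), so log([A⁻]/[HA]) = pH − pKa = 3.63 − 3.1871 = 0.4429. [A⁻]/[HA] = 10^(0.4429) = 2.77

[A⁻]/[HA] = 2.77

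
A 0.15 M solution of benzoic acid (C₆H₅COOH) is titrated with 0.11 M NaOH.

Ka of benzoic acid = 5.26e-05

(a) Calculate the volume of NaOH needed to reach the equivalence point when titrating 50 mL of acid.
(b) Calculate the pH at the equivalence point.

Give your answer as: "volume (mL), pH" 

moles acid = 0.15 × 50/1000 = 0.0075 mol; V_base = moles/0.11 × 1000 = 68.2 mL. At equivalence only the conjugate base is present: [A⁻] = 0.0075/0.118 = 6.3462e-02 M. Kb = Kw/Ka = 1.90e-10; [OH⁻] = √(Kb × [A⁻]) = 3.4735e-06; pOH = 5.46; pH = 14 - pOH = 8.54.

V = 68.2 mL, pH = 8.54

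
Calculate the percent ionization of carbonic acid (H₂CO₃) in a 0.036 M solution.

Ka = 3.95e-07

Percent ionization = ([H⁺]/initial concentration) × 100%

Using Ka equilibrium: x² + Ka×x - Ka×C = 0. Solving: [H⁺] = 1.1905e-04. Percent = (1.1905e-04/0.036) × 100

Percent ionization = 0.331%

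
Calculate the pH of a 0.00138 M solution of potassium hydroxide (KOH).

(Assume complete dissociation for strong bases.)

[OH⁻] = 0.00138 M for strong base. pOH = -log[OH⁻] = 2.86, pH = 14 - pOH

pH = 11.14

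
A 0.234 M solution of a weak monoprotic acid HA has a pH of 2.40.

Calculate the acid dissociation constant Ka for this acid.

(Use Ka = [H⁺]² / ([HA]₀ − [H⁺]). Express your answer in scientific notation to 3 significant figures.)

[H⁺] = 10^(−pH) = 10^(−2.40) = 3.981e-03 M. For HA ⇌ H⁺ + A⁻, Ka = [H⁺][A⁻]/[HA] = [H⁺]² / ([HA]₀ − [H⁺]) = (3.981e-03)² / (0.234 − 3.981e-03) = 6.89e-05.

K_a = 6.89e-05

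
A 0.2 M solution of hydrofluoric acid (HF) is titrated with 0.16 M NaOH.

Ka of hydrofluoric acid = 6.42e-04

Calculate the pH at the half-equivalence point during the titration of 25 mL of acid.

At half-equivalence [HA] = [A⁻], so Henderson-Hasselbalch gives pH = pKa = -log(6.42e-04) = 3.19.

pH = pKa = 3.19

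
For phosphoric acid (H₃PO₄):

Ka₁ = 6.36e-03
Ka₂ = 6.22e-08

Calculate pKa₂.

pKa₂ = -log(Ka₂) = -log(6.22e-08) = 7.21.

pK_{a2} = 7.21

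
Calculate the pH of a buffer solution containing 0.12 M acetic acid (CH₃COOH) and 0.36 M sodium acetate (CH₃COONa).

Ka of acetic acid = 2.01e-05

pKa = -log(2.01e-05) = 4.70. pH = pKa + log([A⁻]/[HA]) = 4.70 + log(0.36/0.12)

pH = 5.17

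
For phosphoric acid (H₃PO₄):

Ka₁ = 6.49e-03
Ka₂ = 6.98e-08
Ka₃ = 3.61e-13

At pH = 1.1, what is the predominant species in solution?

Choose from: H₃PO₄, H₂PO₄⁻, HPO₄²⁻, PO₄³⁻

pKa₁ = 2.19, pKa₂ = 7.16, pKa₃ = 12.44. For a polyprotic acid the predominant species crosses at each pKa: below pKa_n the protonated form dominates, above it the deprotonated form does. At pH = 1.1, the predominant species is H₃PO₄.

H₃PO₄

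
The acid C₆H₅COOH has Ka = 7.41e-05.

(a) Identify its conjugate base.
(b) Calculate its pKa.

(a) The conjugate base is formed by removing one H⁺ from C₆H₅COOH, giving C₆H₅COO⁻. (b) pKa = -log(Ka) = -log(7.41e-05) = 4.13.

Conjugate base: C₆H₅COO⁻; pK_a = 4.13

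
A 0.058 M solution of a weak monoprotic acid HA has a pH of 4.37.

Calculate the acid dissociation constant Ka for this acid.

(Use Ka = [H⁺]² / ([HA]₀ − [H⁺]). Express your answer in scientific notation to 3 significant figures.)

[H⁺] = 10^(−pH) = 10^(−4.37) = 4.266e-05 M. For HA ⇌ H⁺ + A⁻, Ka = [H⁺][A⁻]/[HA] = [H⁺]² / ([HA]₀ − [H⁺]) = (4.266e-05)² / (0.058 − 4.266e-05) = 3.14e-08.

K_a = 3.14e-08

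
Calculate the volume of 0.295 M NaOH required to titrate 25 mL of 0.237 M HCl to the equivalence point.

At equivalence: moles acid = moles base. moles HCl = 0.237 × 25/1000 = 0.005925 mol. V_base = moles / 0.295 × 1000 = 20.1 mL.

V_{base} = 20.1 mL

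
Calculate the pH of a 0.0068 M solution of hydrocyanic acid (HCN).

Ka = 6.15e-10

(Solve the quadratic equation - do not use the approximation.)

x² + Ka×x - Ka×C = 0. Using quadratic formula: [H⁺] = 2.0447e-06

pH = 5.69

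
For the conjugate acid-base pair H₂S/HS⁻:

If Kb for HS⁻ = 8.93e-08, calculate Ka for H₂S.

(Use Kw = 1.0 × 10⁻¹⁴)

For a conjugate pair Ka × Kb = Kw, so Ka = Kw/Kb = 1.0 × 10⁻¹⁴ / 8.93e-08 = 1.12e-07.

K_a = 1.12e-07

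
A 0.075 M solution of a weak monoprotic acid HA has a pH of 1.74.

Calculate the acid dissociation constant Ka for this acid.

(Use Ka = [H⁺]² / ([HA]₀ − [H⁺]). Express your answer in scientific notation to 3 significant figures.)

[H⁺] = 10^(−pH) = 10^(−1.74) = 1.820e-02 M. For HA ⇌ H⁺ + A⁻, Ka = [H⁺][A⁻]/[HA] = [H⁺]² / ([HA]₀ − [H⁺]) = (1.820e-02)² / (0.075 − 1.820e-02) = 5.83e-03.

K_a = 5.83e-03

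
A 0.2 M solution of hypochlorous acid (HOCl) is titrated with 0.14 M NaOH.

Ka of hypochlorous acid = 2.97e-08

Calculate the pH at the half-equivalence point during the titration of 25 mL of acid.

At half-equivalence [HA] = [A⁻], so Henderson-Hasselbalch gives pH = pKa = -log(2.97e-08) = 7.53.

pH = pKa = 7.53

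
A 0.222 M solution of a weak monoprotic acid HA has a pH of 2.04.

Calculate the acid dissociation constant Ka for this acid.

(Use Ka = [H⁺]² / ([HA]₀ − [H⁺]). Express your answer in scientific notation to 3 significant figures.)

[H⁺] = 10^(−pH) = 10^(−2.04) = 9.120e-03 M. For HA ⇌ H⁺ + A⁻, Ka = [H⁺][A⁻]/[HA] = [H⁺]² / ([HA]₀ − [H⁺]) = (9.120e-03)² / (0.222 − 9.120e-03) = 3.91e-04.

K_a = 3.91e-04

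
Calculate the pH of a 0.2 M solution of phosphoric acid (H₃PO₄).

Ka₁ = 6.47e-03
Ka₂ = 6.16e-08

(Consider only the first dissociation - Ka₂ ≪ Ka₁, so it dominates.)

First dissociation dominates. From Ka₁ = [H⁺][HA⁻]/[H₂A], x² + Ka₁·x − Ka₁·C = 0 with C = 0.2 M and Ka₁ = 6.47e-03. Solving: [H⁺] = (−Ka₁ + √(Ka₁² + 4·Ka₁·C)) / 2 = 3.2882e-02 M. pH = -log(3.2882e-02) = 1.48.

pH = 1.48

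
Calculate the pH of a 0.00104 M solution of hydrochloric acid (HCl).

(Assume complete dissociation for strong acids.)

[H⁺] = 0.00104 M for strong acid. pH = -log[H⁺] = -log(0.00104)

pH = 2.98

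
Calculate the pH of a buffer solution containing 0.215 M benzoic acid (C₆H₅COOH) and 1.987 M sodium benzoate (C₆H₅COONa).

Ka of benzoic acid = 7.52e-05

pKa = -log(7.52e-05) = 4.12. pH = pKa + log([A⁻]/[HA]) = 4.12 + log(1.987/0.215)

pH = 5.09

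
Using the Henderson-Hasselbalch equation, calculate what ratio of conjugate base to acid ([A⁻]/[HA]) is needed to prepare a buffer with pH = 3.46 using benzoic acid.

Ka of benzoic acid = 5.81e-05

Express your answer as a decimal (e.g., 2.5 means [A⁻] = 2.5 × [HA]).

pKa = -log(5.81e-05) = 4.2358. pH = pKa + log([A⁻]/[HA]), so log([A⁻]/[HA]) = pH − pKa = 3.46 − 4.2358 = -0.7758. [A⁻]/[HA] = 10^(-0.7758) = 0.168

[A⁻]/[HA] = 0.168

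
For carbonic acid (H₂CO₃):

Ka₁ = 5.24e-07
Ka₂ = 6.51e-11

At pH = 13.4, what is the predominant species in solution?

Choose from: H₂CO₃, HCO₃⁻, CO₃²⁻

pKa₁ = 6.28, pKa₂ = 10.19. For a polyprotic acid the predominant species crosses at each pKa: below pKa_n the protonated form dominates, above it the deprotonated form does. At pH = 13.4, the predominant species is CO₃²⁻.

CO₃²⁻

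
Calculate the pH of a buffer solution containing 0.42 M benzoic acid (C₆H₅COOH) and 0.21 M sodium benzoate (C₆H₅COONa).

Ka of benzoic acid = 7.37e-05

pKa = -log(7.37e-05) = 4.13. pH = pKa + log([A⁻]/[HA]) = 4.13 + log(0.21/0.42)

pH = 3.83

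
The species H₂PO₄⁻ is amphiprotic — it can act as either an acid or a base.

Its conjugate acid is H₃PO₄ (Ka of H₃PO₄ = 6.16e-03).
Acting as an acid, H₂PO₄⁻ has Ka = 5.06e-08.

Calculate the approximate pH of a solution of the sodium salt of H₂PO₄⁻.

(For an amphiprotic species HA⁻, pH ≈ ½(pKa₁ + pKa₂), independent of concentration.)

pKa₁ = -log(6.16e-03) = 2.21; pKa₂ = -log(5.06e-08) = 7.30. For an amphiprotic species, pH ≈ ½(pKa₁ + pKa₂) = ½(2.21 + 7.30) = 4.75.

pH = 4.75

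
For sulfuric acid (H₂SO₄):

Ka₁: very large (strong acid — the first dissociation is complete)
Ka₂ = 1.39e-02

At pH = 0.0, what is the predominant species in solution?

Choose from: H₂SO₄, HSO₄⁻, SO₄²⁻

The first dissociation is complete, so H₂SO₄ itself is never the predominant species in water; pKa₂ = -log(1.39e-02) = 1.86. For a polyprotic acid the predominant species crosses at each pKa: below pKa_n the protonated form dominates, above it the deprotonated form does. At pH = 0.0, the predominant species is HSO₄⁻.

HSO₄⁻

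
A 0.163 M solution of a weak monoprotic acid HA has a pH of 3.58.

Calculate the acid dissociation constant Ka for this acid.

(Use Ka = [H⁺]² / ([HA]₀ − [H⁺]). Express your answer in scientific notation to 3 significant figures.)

[H⁺] = 10^(−pH) = 10^(−3.58) = 2.630e-04 M. For HA ⇌ H⁺ + A⁻, Ka = [H⁺][A⁻]/[HA] = [H⁺]² / ([HA]₀ − [H⁺]) = (2.630e-04)² / (0.163 − 2.630e-04) = 4.25e-07.

K_a = 4.25e-07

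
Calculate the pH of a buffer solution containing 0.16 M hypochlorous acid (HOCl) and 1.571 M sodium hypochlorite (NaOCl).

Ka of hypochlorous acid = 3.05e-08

pKa = -log(3.05e-08) = 7.52. pH = pKa + log([A⁻]/[HA]) = 7.52 + log(1.571/0.16)

pH = 8.51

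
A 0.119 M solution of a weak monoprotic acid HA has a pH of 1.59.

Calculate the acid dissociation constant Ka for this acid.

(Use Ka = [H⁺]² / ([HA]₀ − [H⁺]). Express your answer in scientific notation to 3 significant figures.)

[H⁺] = 10^(−pH) = 10^(−1.59) = 2.570e-02 M. For HA ⇌ H⁺ + A⁻, Ka = [H⁺][A⁻]/[HA] = [H⁺]² / ([HA]₀ − [H⁺]) = (2.570e-02)² / (0.119 − 2.570e-02) = 7.08e-03.

K_a = 7.08e-03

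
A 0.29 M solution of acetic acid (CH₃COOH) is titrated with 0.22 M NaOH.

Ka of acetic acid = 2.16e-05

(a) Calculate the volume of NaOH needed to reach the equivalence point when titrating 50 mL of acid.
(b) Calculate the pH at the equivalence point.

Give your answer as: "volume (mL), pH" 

moles acid = 0.29 × 50/1000 = 0.0145 mol; V_base = moles/0.22 × 1000 = 65.9 mL. At equivalence only the conjugate base is present: [A⁻] = 0.0145/0.116 = 1.2510e-01 M. Kb = Kw/Ka = 4.63e-10; [OH⁻] = √(Kb × [A⁻]) = 7.6102e-06; pOH = 5.12; pH = 14 - pOH = 8.88.

V = 65.9 mL, pH = 8.88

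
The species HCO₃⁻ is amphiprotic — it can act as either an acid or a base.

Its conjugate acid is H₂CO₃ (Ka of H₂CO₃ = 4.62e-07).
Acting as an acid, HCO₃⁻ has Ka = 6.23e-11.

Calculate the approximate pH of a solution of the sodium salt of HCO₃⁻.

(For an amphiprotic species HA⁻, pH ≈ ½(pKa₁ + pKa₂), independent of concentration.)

pKa₁ = -log(4.62e-07) = 6.34; pKa₂ = -log(6.23e-11) = 10.21. For an amphiprotic species, pH ≈ ½(pKa₁ + pKa₂) = ½(6.34 + 10.21) = 8.27.

pH = 8.27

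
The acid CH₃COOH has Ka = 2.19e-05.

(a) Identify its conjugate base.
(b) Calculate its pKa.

(a) The conjugate base is formed by removing one H⁺ from CH₃COOH, giving CH₃COO⁻. (b) pKa = -log(Ka) = -log(2.19e-05) = 4.66.

Conjugate base: CH₃COO⁻; pK_a = 4.66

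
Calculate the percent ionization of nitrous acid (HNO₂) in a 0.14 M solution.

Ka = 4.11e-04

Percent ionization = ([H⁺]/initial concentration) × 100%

Using Ka equilibrium: x² + Ka×x - Ka×C = 0. Solving: [H⁺] = 7.3828e-03. Percent = (7.3828e-03/0.14) × 100

Percent ionization = 5.27%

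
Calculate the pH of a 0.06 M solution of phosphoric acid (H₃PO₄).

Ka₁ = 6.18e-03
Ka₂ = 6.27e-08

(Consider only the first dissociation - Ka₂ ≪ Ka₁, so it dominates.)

First dissociation dominates. From Ka₁ = [H⁺][HA⁻]/[H₂A], x² + Ka₁·x − Ka₁·C = 0 with C = 0.06 M and Ka₁ = 6.18e-03. Solving: [H⁺] = (−Ka₁ + √(Ka₁² + 4·Ka₁·C)) / 2 = 1.6413e-02 M. pH = -log(1.6413e-02) = 1.78.

pH = 1.78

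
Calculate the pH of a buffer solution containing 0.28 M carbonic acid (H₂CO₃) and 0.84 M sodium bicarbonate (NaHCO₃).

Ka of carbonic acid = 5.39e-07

pKa = -log(5.39e-07) = 6.27. pH = pKa + log([A⁻]/[HA]) = 6.27 + log(0.84/0.28)

pH = 6.75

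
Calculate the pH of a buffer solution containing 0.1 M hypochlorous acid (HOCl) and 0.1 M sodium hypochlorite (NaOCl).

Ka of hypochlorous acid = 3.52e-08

pKa = -log(3.52e-08) = 7.45. pH = pKa + log([A⁻]/[HA]) = 7.45 + log(0.1/0.1)

pH = 7.45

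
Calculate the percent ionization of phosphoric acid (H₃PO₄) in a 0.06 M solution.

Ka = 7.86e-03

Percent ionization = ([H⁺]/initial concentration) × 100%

Using Ka equilibrium: x² + Ka×x - Ka×C = 0. Solving: [H⁺] = 1.8139e-02. Percent = (1.8139e-02/0.06) × 100

Percent ionization = 30.2%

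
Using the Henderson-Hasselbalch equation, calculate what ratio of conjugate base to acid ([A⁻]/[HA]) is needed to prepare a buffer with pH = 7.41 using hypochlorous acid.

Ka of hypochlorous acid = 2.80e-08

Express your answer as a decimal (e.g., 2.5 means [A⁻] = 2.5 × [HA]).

pKa = -log(2.80e-08) = 7.5528. pH = pKa + log([A⁻]/[HA]), so log([A⁻]/[HA]) = pH − pKa = 7.41 − 7.5528 = -0.1428. [A⁻]/[HA] = 10^(-0.1428) = 0.720

[A⁻]/[HA] = 0.720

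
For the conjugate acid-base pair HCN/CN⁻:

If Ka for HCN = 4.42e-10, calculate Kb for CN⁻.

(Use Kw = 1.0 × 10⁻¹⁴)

For a conjugate pair Ka × Kb = Kw, so Kb = Kw/Ka = 1.0 × 10⁻¹⁴ / 4.42e-10 = 2.26e-05.

K_b = 2.26e-05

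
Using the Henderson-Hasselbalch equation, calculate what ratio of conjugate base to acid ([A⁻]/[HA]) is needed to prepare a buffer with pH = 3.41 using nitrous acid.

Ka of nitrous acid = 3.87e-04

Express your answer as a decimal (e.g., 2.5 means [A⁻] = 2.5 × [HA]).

pKa = -log(3.87e-04) = 3.4123. pH = pKa + log([A⁻]/[HA]), so log([A⁻]/[HA]) = pH − pKa = 3.41 − 3.4123 = -0.0023. [A⁻]/[HA] = 10^(-0.0023) = 0.995

[A⁻]/[HA] = 0.995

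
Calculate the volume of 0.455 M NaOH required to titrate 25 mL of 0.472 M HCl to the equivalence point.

At equivalence: moles acid = moles base. moles HCl = 0.472 × 25/1000 = 0.0118 mol. V_base = moles / 0.455 × 1000 = 25.9 mL.

V_{base} = 25.9 mL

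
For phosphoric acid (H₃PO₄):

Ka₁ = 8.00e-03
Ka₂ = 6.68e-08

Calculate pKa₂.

pKa₂ = -log(Ka₂) = -log(6.68e-08) = 7.18.

pK_{a2} = 7.18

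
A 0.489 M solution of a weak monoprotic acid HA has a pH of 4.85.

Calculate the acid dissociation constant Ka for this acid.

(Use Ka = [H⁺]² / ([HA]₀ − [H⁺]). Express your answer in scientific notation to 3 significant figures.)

[H⁺] = 10^(−pH) = 10^(−4.85) = 1.413e-05 M. For HA ⇌ H⁺ + A⁻, Ka = [H⁺][A⁻]/[HA] = [H⁺]² / ([HA]₀ − [H⁺]) = (1.413e-05)² / (0.489 − 1.413e-05) = 4.08e-10.

K_a = 4.08e-10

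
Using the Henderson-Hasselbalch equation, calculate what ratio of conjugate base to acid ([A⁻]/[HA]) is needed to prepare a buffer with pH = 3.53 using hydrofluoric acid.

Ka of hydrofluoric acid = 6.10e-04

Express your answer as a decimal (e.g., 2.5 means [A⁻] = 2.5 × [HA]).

pKa = -log(6.10e-04) = 3.2147. pH = pKa + log([A⁻]/[HA]), so log([A⁻]/[HA]) = pH − pKa = 3.53 − 3.2147 = 0.3153. [A⁻]/[HA] = 10^(0.3153) = 2.07

[A⁻]/[HA] = 2.07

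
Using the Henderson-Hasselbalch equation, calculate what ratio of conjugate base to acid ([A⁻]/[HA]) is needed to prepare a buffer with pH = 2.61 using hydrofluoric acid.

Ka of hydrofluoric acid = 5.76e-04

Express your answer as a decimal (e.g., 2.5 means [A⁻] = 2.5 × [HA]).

pKa = -log(5.76e-04) = 3.2396. pH = pKa + log([A⁻]/[HA]), so log([A⁻]/[HA]) = pH − pKa = 2.61 − 3.2396 = -0.6296. [A⁻]/[HA] = 10^(-0.6296) = 0.235

[A⁻]/[HA] = 0.235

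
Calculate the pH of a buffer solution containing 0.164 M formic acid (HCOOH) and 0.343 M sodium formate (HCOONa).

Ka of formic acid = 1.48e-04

pKa = -log(1.48e-04) = 3.83. pH = pKa + log([A⁻]/[HA]) = 3.83 + log(0.343/0.164)

pH = 4.15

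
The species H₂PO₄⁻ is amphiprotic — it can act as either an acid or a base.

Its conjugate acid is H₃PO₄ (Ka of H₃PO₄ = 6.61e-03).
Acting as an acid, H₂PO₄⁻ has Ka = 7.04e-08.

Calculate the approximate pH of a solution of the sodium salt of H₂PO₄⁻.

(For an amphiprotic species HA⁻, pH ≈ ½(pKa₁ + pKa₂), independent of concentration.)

pKa₁ = -log(6.61e-03) = 2.18; pKa₂ = -log(7.04e-08) = 7.15. For an amphiprotic species, pH ≈ ½(pKa₁ + pKa₂) = ½(2.18 + 7.15) = 4.67.

pH = 4.67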